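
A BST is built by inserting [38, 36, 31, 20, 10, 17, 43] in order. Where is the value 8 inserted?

Starting tree (level order): [38, 36, 43, 31, None, None, None, 20, None, 10, None, None, 17]
Insertion path: 38 -> 36 -> 31 -> 20 -> 10
Result: insert 8 as left child of 10
Final tree (level order): [38, 36, 43, 31, None, None, None, 20, None, 10, None, 8, 17]


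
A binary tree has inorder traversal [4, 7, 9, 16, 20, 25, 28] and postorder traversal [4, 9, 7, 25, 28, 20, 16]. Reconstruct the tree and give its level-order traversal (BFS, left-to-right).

Inorder:   [4, 7, 9, 16, 20, 25, 28]
Postorder: [4, 9, 7, 25, 28, 20, 16]
Algorithm: postorder visits root last, so walk postorder right-to-left;
each value is the root of the current inorder slice — split it at that
value, recurse on the right subtree first, then the left.
Recursive splits:
  root=16; inorder splits into left=[4, 7, 9], right=[20, 25, 28]
  root=20; inorder splits into left=[], right=[25, 28]
  root=28; inorder splits into left=[25], right=[]
  root=25; inorder splits into left=[], right=[]
  root=7; inorder splits into left=[4], right=[9]
  root=9; inorder splits into left=[], right=[]
  root=4; inorder splits into left=[], right=[]
Reconstructed level-order: [16, 7, 20, 4, 9, 28, 25]


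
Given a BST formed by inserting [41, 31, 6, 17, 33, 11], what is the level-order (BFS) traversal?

Tree insertion order: [41, 31, 6, 17, 33, 11]
Tree (level-order array): [41, 31, None, 6, 33, None, 17, None, None, 11]
BFS from the root, enqueuing left then right child of each popped node:
  queue [41] -> pop 41, enqueue [31], visited so far: [41]
  queue [31] -> pop 31, enqueue [6, 33], visited so far: [41, 31]
  queue [6, 33] -> pop 6, enqueue [17], visited so far: [41, 31, 6]
  queue [33, 17] -> pop 33, enqueue [none], visited so far: [41, 31, 6, 33]
  queue [17] -> pop 17, enqueue [11], visited so far: [41, 31, 6, 33, 17]
  queue [11] -> pop 11, enqueue [none], visited so far: [41, 31, 6, 33, 17, 11]
Result: [41, 31, 6, 33, 17, 11]


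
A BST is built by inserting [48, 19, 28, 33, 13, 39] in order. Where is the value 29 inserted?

Starting tree (level order): [48, 19, None, 13, 28, None, None, None, 33, None, 39]
Insertion path: 48 -> 19 -> 28 -> 33
Result: insert 29 as left child of 33
Final tree (level order): [48, 19, None, 13, 28, None, None, None, 33, 29, 39]


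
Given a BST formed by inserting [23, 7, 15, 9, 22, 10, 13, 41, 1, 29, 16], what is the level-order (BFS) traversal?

Tree insertion order: [23, 7, 15, 9, 22, 10, 13, 41, 1, 29, 16]
Tree (level-order array): [23, 7, 41, 1, 15, 29, None, None, None, 9, 22, None, None, None, 10, 16, None, None, 13]
BFS from the root, enqueuing left then right child of each popped node:
  queue [23] -> pop 23, enqueue [7, 41], visited so far: [23]
  queue [7, 41] -> pop 7, enqueue [1, 15], visited so far: [23, 7]
  queue [41, 1, 15] -> pop 41, enqueue [29], visited so far: [23, 7, 41]
  queue [1, 15, 29] -> pop 1, enqueue [none], visited so far: [23, 7, 41, 1]
  queue [15, 29] -> pop 15, enqueue [9, 22], visited so far: [23, 7, 41, 1, 15]
  queue [29, 9, 22] -> pop 29, enqueue [none], visited so far: [23, 7, 41, 1, 15, 29]
  queue [9, 22] -> pop 9, enqueue [10], visited so far: [23, 7, 41, 1, 15, 29, 9]
  queue [22, 10] -> pop 22, enqueue [16], visited so far: [23, 7, 41, 1, 15, 29, 9, 22]
  queue [10, 16] -> pop 10, enqueue [13], visited so far: [23, 7, 41, 1, 15, 29, 9, 22, 10]
  queue [16, 13] -> pop 16, enqueue [none], visited so far: [23, 7, 41, 1, 15, 29, 9, 22, 10, 16]
  queue [13] -> pop 13, enqueue [none], visited so far: [23, 7, 41, 1, 15, 29, 9, 22, 10, 16, 13]
Result: [23, 7, 41, 1, 15, 29, 9, 22, 10, 16, 13]


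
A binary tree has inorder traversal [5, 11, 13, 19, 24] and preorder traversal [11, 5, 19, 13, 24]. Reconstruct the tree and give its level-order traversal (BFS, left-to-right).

Inorder:  [5, 11, 13, 19, 24]
Preorder: [11, 5, 19, 13, 24]
Algorithm: preorder visits root first, so consume preorder in order;
for each root, split the current inorder slice at that value into
left-subtree inorder and right-subtree inorder, then recurse.
Recursive splits:
  root=11; inorder splits into left=[5], right=[13, 19, 24]
  root=5; inorder splits into left=[], right=[]
  root=19; inorder splits into left=[13], right=[24]
  root=13; inorder splits into left=[], right=[]
  root=24; inorder splits into left=[], right=[]
Reconstructed level-order: [11, 5, 19, 13, 24]


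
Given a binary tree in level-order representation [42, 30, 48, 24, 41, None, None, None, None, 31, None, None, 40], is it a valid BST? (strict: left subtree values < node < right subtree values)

Level-order array: [42, 30, 48, 24, 41, None, None, None, None, 31, None, None, 40]
Validate using subtree bounds (lo, hi): at each node, require lo < value < hi,
then recurse left with hi=value and right with lo=value.
Preorder trace (stopping at first violation):
  at node 42 with bounds (-inf, +inf): OK
  at node 30 with bounds (-inf, 42): OK
  at node 24 with bounds (-inf, 30): OK
  at node 41 with bounds (30, 42): OK
  at node 31 with bounds (30, 41): OK
  at node 40 with bounds (31, 41): OK
  at node 48 with bounds (42, +inf): OK
No violation found at any node.
Result: Valid BST


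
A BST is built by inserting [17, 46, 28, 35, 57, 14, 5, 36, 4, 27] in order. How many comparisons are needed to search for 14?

Search path for 14: 17 -> 14
Found: True
Comparisons: 2


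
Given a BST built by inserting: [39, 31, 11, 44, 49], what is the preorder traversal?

Tree insertion order: [39, 31, 11, 44, 49]
Tree (level-order array): [39, 31, 44, 11, None, None, 49]
Preorder traversal: [39, 31, 11, 44, 49]


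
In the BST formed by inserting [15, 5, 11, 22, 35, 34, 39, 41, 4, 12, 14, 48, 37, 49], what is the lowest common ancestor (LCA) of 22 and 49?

Tree insertion order: [15, 5, 11, 22, 35, 34, 39, 41, 4, 12, 14, 48, 37, 49]
Tree (level-order array): [15, 5, 22, 4, 11, None, 35, None, None, None, 12, 34, 39, None, 14, None, None, 37, 41, None, None, None, None, None, 48, None, 49]
In a BST, the LCA of p=22, q=49 is the first node v on the
root-to-leaf path with p <= v <= q (go left if both < v, right if both > v).
Walk from root:
  at 15: both 22 and 49 > 15, go right
  at 22: 22 <= 22 <= 49, this is the LCA
LCA = 22


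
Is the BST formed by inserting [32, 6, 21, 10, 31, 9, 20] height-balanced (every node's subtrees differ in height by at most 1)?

Tree (level-order array): [32, 6, None, None, 21, 10, 31, 9, 20]
Definition: a tree is height-balanced if, at every node, |h(left) - h(right)| <= 1 (empty subtree has height -1).
Bottom-up per-node check:
  node 9: h_left=-1, h_right=-1, diff=0 [OK], height=0
  node 20: h_left=-1, h_right=-1, diff=0 [OK], height=0
  node 10: h_left=0, h_right=0, diff=0 [OK], height=1
  node 31: h_left=-1, h_right=-1, diff=0 [OK], height=0
  node 21: h_left=1, h_right=0, diff=1 [OK], height=2
  node 6: h_left=-1, h_right=2, diff=3 [FAIL (|-1-2|=3 > 1)], height=3
  node 32: h_left=3, h_right=-1, diff=4 [FAIL (|3--1|=4 > 1)], height=4
Node 6 violates the condition: |-1 - 2| = 3 > 1.
Result: Not balanced


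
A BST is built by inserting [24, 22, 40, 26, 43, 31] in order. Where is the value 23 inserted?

Starting tree (level order): [24, 22, 40, None, None, 26, 43, None, 31]
Insertion path: 24 -> 22
Result: insert 23 as right child of 22
Final tree (level order): [24, 22, 40, None, 23, 26, 43, None, None, None, 31]


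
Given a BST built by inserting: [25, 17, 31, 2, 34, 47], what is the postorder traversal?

Tree insertion order: [25, 17, 31, 2, 34, 47]
Tree (level-order array): [25, 17, 31, 2, None, None, 34, None, None, None, 47]
Postorder traversal: [2, 17, 47, 34, 31, 25]


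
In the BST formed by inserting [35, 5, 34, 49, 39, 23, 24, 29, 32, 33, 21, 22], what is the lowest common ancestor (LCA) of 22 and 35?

Tree insertion order: [35, 5, 34, 49, 39, 23, 24, 29, 32, 33, 21, 22]
Tree (level-order array): [35, 5, 49, None, 34, 39, None, 23, None, None, None, 21, 24, None, 22, None, 29, None, None, None, 32, None, 33]
In a BST, the LCA of p=22, q=35 is the first node v on the
root-to-leaf path with p <= v <= q (go left if both < v, right if both > v).
Walk from root:
  at 35: 22 <= 35 <= 35, this is the LCA
LCA = 35


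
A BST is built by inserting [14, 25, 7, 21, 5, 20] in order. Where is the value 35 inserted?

Starting tree (level order): [14, 7, 25, 5, None, 21, None, None, None, 20]
Insertion path: 14 -> 25
Result: insert 35 as right child of 25
Final tree (level order): [14, 7, 25, 5, None, 21, 35, None, None, 20]


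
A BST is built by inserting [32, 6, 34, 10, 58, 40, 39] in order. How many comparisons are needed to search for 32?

Search path for 32: 32
Found: True
Comparisons: 1


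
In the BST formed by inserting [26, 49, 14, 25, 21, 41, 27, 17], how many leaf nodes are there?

Tree built from: [26, 49, 14, 25, 21, 41, 27, 17]
Tree (level-order array): [26, 14, 49, None, 25, 41, None, 21, None, 27, None, 17]
Rule: A leaf has 0 children.
Per-node child counts:
  node 26: 2 child(ren)
  node 14: 1 child(ren)
  node 25: 1 child(ren)
  node 21: 1 child(ren)
  node 17: 0 child(ren)
  node 49: 1 child(ren)
  node 41: 1 child(ren)
  node 27: 0 child(ren)
Matching nodes: [17, 27]
Count of leaf nodes: 2


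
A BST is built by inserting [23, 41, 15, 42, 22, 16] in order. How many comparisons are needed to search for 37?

Search path for 37: 23 -> 41
Found: False
Comparisons: 2


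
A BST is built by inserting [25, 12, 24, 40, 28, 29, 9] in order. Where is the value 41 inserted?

Starting tree (level order): [25, 12, 40, 9, 24, 28, None, None, None, None, None, None, 29]
Insertion path: 25 -> 40
Result: insert 41 as right child of 40
Final tree (level order): [25, 12, 40, 9, 24, 28, 41, None, None, None, None, None, 29]


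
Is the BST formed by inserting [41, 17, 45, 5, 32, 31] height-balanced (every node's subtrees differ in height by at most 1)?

Tree (level-order array): [41, 17, 45, 5, 32, None, None, None, None, 31]
Definition: a tree is height-balanced if, at every node, |h(left) - h(right)| <= 1 (empty subtree has height -1).
Bottom-up per-node check:
  node 5: h_left=-1, h_right=-1, diff=0 [OK], height=0
  node 31: h_left=-1, h_right=-1, diff=0 [OK], height=0
  node 32: h_left=0, h_right=-1, diff=1 [OK], height=1
  node 17: h_left=0, h_right=1, diff=1 [OK], height=2
  node 45: h_left=-1, h_right=-1, diff=0 [OK], height=0
  node 41: h_left=2, h_right=0, diff=2 [FAIL (|2-0|=2 > 1)], height=3
Node 41 violates the condition: |2 - 0| = 2 > 1.
Result: Not balanced


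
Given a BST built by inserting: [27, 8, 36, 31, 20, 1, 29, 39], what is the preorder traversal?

Tree insertion order: [27, 8, 36, 31, 20, 1, 29, 39]
Tree (level-order array): [27, 8, 36, 1, 20, 31, 39, None, None, None, None, 29]
Preorder traversal: [27, 8, 1, 20, 36, 31, 29, 39]


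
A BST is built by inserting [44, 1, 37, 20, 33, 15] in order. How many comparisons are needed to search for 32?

Search path for 32: 44 -> 1 -> 37 -> 20 -> 33
Found: False
Comparisons: 5


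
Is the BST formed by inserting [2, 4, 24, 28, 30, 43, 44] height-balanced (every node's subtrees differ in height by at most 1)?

Tree (level-order array): [2, None, 4, None, 24, None, 28, None, 30, None, 43, None, 44]
Definition: a tree is height-balanced if, at every node, |h(left) - h(right)| <= 1 (empty subtree has height -1).
Bottom-up per-node check:
  node 44: h_left=-1, h_right=-1, diff=0 [OK], height=0
  node 43: h_left=-1, h_right=0, diff=1 [OK], height=1
  node 30: h_left=-1, h_right=1, diff=2 [FAIL (|-1-1|=2 > 1)], height=2
  node 28: h_left=-1, h_right=2, diff=3 [FAIL (|-1-2|=3 > 1)], height=3
  node 24: h_left=-1, h_right=3, diff=4 [FAIL (|-1-3|=4 > 1)], height=4
  node 4: h_left=-1, h_right=4, diff=5 [FAIL (|-1-4|=5 > 1)], height=5
  node 2: h_left=-1, h_right=5, diff=6 [FAIL (|-1-5|=6 > 1)], height=6
Node 30 violates the condition: |-1 - 1| = 2 > 1.
Result: Not balanced


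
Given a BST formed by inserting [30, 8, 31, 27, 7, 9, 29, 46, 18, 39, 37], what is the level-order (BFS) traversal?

Tree insertion order: [30, 8, 31, 27, 7, 9, 29, 46, 18, 39, 37]
Tree (level-order array): [30, 8, 31, 7, 27, None, 46, None, None, 9, 29, 39, None, None, 18, None, None, 37]
BFS from the root, enqueuing left then right child of each popped node:
  queue [30] -> pop 30, enqueue [8, 31], visited so far: [30]
  queue [8, 31] -> pop 8, enqueue [7, 27], visited so far: [30, 8]
  queue [31, 7, 27] -> pop 31, enqueue [46], visited so far: [30, 8, 31]
  queue [7, 27, 46] -> pop 7, enqueue [none], visited so far: [30, 8, 31, 7]
  queue [27, 46] -> pop 27, enqueue [9, 29], visited so far: [30, 8, 31, 7, 27]
  queue [46, 9, 29] -> pop 46, enqueue [39], visited so far: [30, 8, 31, 7, 27, 46]
  queue [9, 29, 39] -> pop 9, enqueue [18], visited so far: [30, 8, 31, 7, 27, 46, 9]
  queue [29, 39, 18] -> pop 29, enqueue [none], visited so far: [30, 8, 31, 7, 27, 46, 9, 29]
  queue [39, 18] -> pop 39, enqueue [37], visited so far: [30, 8, 31, 7, 27, 46, 9, 29, 39]
  queue [18, 37] -> pop 18, enqueue [none], visited so far: [30, 8, 31, 7, 27, 46, 9, 29, 39, 18]
  queue [37] -> pop 37, enqueue [none], visited so far: [30, 8, 31, 7, 27, 46, 9, 29, 39, 18, 37]
Result: [30, 8, 31, 7, 27, 46, 9, 29, 39, 18, 37]


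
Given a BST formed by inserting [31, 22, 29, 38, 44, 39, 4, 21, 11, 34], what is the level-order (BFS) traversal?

Tree insertion order: [31, 22, 29, 38, 44, 39, 4, 21, 11, 34]
Tree (level-order array): [31, 22, 38, 4, 29, 34, 44, None, 21, None, None, None, None, 39, None, 11]
BFS from the root, enqueuing left then right child of each popped node:
  queue [31] -> pop 31, enqueue [22, 38], visited so far: [31]
  queue [22, 38] -> pop 22, enqueue [4, 29], visited so far: [31, 22]
  queue [38, 4, 29] -> pop 38, enqueue [34, 44], visited so far: [31, 22, 38]
  queue [4, 29, 34, 44] -> pop 4, enqueue [21], visited so far: [31, 22, 38, 4]
  queue [29, 34, 44, 21] -> pop 29, enqueue [none], visited so far: [31, 22, 38, 4, 29]
  queue [34, 44, 21] -> pop 34, enqueue [none], visited so far: [31, 22, 38, 4, 29, 34]
  queue [44, 21] -> pop 44, enqueue [39], visited so far: [31, 22, 38, 4, 29, 34, 44]
  queue [21, 39] -> pop 21, enqueue [11], visited so far: [31, 22, 38, 4, 29, 34, 44, 21]
  queue [39, 11] -> pop 39, enqueue [none], visited so far: [31, 22, 38, 4, 29, 34, 44, 21, 39]
  queue [11] -> pop 11, enqueue [none], visited so far: [31, 22, 38, 4, 29, 34, 44, 21, 39, 11]
Result: [31, 22, 38, 4, 29, 34, 44, 21, 39, 11]


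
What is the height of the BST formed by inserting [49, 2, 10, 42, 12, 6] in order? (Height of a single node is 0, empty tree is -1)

Insertion order: [49, 2, 10, 42, 12, 6]
Tree (level-order array): [49, 2, None, None, 10, 6, 42, None, None, 12]
Compute height bottom-up (empty subtree = -1):
  height(6) = 1 + max(-1, -1) = 0
  height(12) = 1 + max(-1, -1) = 0
  height(42) = 1 + max(0, -1) = 1
  height(10) = 1 + max(0, 1) = 2
  height(2) = 1 + max(-1, 2) = 3
  height(49) = 1 + max(3, -1) = 4
Height = 4


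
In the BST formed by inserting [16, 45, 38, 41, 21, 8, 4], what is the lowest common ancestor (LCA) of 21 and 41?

Tree insertion order: [16, 45, 38, 41, 21, 8, 4]
Tree (level-order array): [16, 8, 45, 4, None, 38, None, None, None, 21, 41]
In a BST, the LCA of p=21, q=41 is the first node v on the
root-to-leaf path with p <= v <= q (go left if both < v, right if both > v).
Walk from root:
  at 16: both 21 and 41 > 16, go right
  at 45: both 21 and 41 < 45, go left
  at 38: 21 <= 38 <= 41, this is the LCA
LCA = 38


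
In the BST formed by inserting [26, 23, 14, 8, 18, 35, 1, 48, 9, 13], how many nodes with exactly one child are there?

Tree built from: [26, 23, 14, 8, 18, 35, 1, 48, 9, 13]
Tree (level-order array): [26, 23, 35, 14, None, None, 48, 8, 18, None, None, 1, 9, None, None, None, None, None, 13]
Rule: These are nodes with exactly 1 non-null child.
Per-node child counts:
  node 26: 2 child(ren)
  node 23: 1 child(ren)
  node 14: 2 child(ren)
  node 8: 2 child(ren)
  node 1: 0 child(ren)
  node 9: 1 child(ren)
  node 13: 0 child(ren)
  node 18: 0 child(ren)
  node 35: 1 child(ren)
  node 48: 0 child(ren)
Matching nodes: [23, 9, 35]
Count of nodes with exactly one child: 3


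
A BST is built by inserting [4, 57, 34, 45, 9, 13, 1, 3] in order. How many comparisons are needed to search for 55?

Search path for 55: 4 -> 57 -> 34 -> 45
Found: False
Comparisons: 4


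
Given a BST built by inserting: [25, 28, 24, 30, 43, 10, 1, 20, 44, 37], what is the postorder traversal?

Tree insertion order: [25, 28, 24, 30, 43, 10, 1, 20, 44, 37]
Tree (level-order array): [25, 24, 28, 10, None, None, 30, 1, 20, None, 43, None, None, None, None, 37, 44]
Postorder traversal: [1, 20, 10, 24, 37, 44, 43, 30, 28, 25]


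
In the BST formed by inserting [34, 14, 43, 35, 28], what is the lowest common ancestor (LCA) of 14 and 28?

Tree insertion order: [34, 14, 43, 35, 28]
Tree (level-order array): [34, 14, 43, None, 28, 35]
In a BST, the LCA of p=14, q=28 is the first node v on the
root-to-leaf path with p <= v <= q (go left if both < v, right if both > v).
Walk from root:
  at 34: both 14 and 28 < 34, go left
  at 14: 14 <= 14 <= 28, this is the LCA
LCA = 14


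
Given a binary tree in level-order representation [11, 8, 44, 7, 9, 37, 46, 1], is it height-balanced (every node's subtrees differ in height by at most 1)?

Tree (level-order array): [11, 8, 44, 7, 9, 37, 46, 1]
Definition: a tree is height-balanced if, at every node, |h(left) - h(right)| <= 1 (empty subtree has height -1).
Bottom-up per-node check:
  node 1: h_left=-1, h_right=-1, diff=0 [OK], height=0
  node 7: h_left=0, h_right=-1, diff=1 [OK], height=1
  node 9: h_left=-1, h_right=-1, diff=0 [OK], height=0
  node 8: h_left=1, h_right=0, diff=1 [OK], height=2
  node 37: h_left=-1, h_right=-1, diff=0 [OK], height=0
  node 46: h_left=-1, h_right=-1, diff=0 [OK], height=0
  node 44: h_left=0, h_right=0, diff=0 [OK], height=1
  node 11: h_left=2, h_right=1, diff=1 [OK], height=3
All nodes satisfy the balance condition.
Result: Balanced


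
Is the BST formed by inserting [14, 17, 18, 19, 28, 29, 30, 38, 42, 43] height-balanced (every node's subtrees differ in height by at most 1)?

Tree (level-order array): [14, None, 17, None, 18, None, 19, None, 28, None, 29, None, 30, None, 38, None, 42, None, 43]
Definition: a tree is height-balanced if, at every node, |h(left) - h(right)| <= 1 (empty subtree has height -1).
Bottom-up per-node check:
  node 43: h_left=-1, h_right=-1, diff=0 [OK], height=0
  node 42: h_left=-1, h_right=0, diff=1 [OK], height=1
  node 38: h_left=-1, h_right=1, diff=2 [FAIL (|-1-1|=2 > 1)], height=2
  node 30: h_left=-1, h_right=2, diff=3 [FAIL (|-1-2|=3 > 1)], height=3
  node 29: h_left=-1, h_right=3, diff=4 [FAIL (|-1-3|=4 > 1)], height=4
  node 28: h_left=-1, h_right=4, diff=5 [FAIL (|-1-4|=5 > 1)], height=5
  node 19: h_left=-1, h_right=5, diff=6 [FAIL (|-1-5|=6 > 1)], height=6
  node 18: h_left=-1, h_right=6, diff=7 [FAIL (|-1-6|=7 > 1)], height=7
  node 17: h_left=-1, h_right=7, diff=8 [FAIL (|-1-7|=8 > 1)], height=8
  node 14: h_left=-1, h_right=8, diff=9 [FAIL (|-1-8|=9 > 1)], height=9
Node 38 violates the condition: |-1 - 1| = 2 > 1.
Result: Not balanced


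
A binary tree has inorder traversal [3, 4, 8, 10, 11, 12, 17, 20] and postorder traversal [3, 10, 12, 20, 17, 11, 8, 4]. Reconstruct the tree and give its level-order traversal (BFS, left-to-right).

Inorder:   [3, 4, 8, 10, 11, 12, 17, 20]
Postorder: [3, 10, 12, 20, 17, 11, 8, 4]
Algorithm: postorder visits root last, so walk postorder right-to-left;
each value is the root of the current inorder slice — split it at that
value, recurse on the right subtree first, then the left.
Recursive splits:
  root=4; inorder splits into left=[3], right=[8, 10, 11, 12, 17, 20]
  root=8; inorder splits into left=[], right=[10, 11, 12, 17, 20]
  root=11; inorder splits into left=[10], right=[12, 17, 20]
  root=17; inorder splits into left=[12], right=[20]
  root=20; inorder splits into left=[], right=[]
  root=12; inorder splits into left=[], right=[]
  root=10; inorder splits into left=[], right=[]
  root=3; inorder splits into left=[], right=[]
Reconstructed level-order: [4, 3, 8, 11, 10, 17, 12, 20]


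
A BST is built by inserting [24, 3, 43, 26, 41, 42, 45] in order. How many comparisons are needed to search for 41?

Search path for 41: 24 -> 43 -> 26 -> 41
Found: True
Comparisons: 4


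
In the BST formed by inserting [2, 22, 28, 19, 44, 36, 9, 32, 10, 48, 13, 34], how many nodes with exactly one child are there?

Tree built from: [2, 22, 28, 19, 44, 36, 9, 32, 10, 48, 13, 34]
Tree (level-order array): [2, None, 22, 19, 28, 9, None, None, 44, None, 10, 36, 48, None, 13, 32, None, None, None, None, None, None, 34]
Rule: These are nodes with exactly 1 non-null child.
Per-node child counts:
  node 2: 1 child(ren)
  node 22: 2 child(ren)
  node 19: 1 child(ren)
  node 9: 1 child(ren)
  node 10: 1 child(ren)
  node 13: 0 child(ren)
  node 28: 1 child(ren)
  node 44: 2 child(ren)
  node 36: 1 child(ren)
  node 32: 1 child(ren)
  node 34: 0 child(ren)
  node 48: 0 child(ren)
Matching nodes: [2, 19, 9, 10, 28, 36, 32]
Count of nodes with exactly one child: 7


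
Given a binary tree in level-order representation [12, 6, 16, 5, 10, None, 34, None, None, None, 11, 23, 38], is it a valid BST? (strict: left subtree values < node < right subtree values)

Level-order array: [12, 6, 16, 5, 10, None, 34, None, None, None, 11, 23, 38]
Validate using subtree bounds (lo, hi): at each node, require lo < value < hi,
then recurse left with hi=value and right with lo=value.
Preorder trace (stopping at first violation):
  at node 12 with bounds (-inf, +inf): OK
  at node 6 with bounds (-inf, 12): OK
  at node 5 with bounds (-inf, 6): OK
  at node 10 with bounds (6, 12): OK
  at node 11 with bounds (10, 12): OK
  at node 16 with bounds (12, +inf): OK
  at node 34 with bounds (16, +inf): OK
  at node 23 with bounds (16, 34): OK
  at node 38 with bounds (34, +inf): OK
No violation found at any node.
Result: Valid BST


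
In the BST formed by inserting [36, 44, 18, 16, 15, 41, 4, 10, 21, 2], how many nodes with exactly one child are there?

Tree built from: [36, 44, 18, 16, 15, 41, 4, 10, 21, 2]
Tree (level-order array): [36, 18, 44, 16, 21, 41, None, 15, None, None, None, None, None, 4, None, 2, 10]
Rule: These are nodes with exactly 1 non-null child.
Per-node child counts:
  node 36: 2 child(ren)
  node 18: 2 child(ren)
  node 16: 1 child(ren)
  node 15: 1 child(ren)
  node 4: 2 child(ren)
  node 2: 0 child(ren)
  node 10: 0 child(ren)
  node 21: 0 child(ren)
  node 44: 1 child(ren)
  node 41: 0 child(ren)
Matching nodes: [16, 15, 44]
Count of nodes with exactly one child: 3


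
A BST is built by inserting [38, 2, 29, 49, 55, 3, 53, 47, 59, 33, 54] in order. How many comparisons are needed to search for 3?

Search path for 3: 38 -> 2 -> 29 -> 3
Found: True
Comparisons: 4


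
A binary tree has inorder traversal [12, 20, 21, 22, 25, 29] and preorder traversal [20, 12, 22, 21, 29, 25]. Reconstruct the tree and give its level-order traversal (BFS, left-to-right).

Inorder:  [12, 20, 21, 22, 25, 29]
Preorder: [20, 12, 22, 21, 29, 25]
Algorithm: preorder visits root first, so consume preorder in order;
for each root, split the current inorder slice at that value into
left-subtree inorder and right-subtree inorder, then recurse.
Recursive splits:
  root=20; inorder splits into left=[12], right=[21, 22, 25, 29]
  root=12; inorder splits into left=[], right=[]
  root=22; inorder splits into left=[21], right=[25, 29]
  root=21; inorder splits into left=[], right=[]
  root=29; inorder splits into left=[25], right=[]
  root=25; inorder splits into left=[], right=[]
Reconstructed level-order: [20, 12, 22, 21, 29, 25]


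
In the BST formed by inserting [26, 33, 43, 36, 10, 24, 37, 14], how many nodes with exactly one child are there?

Tree built from: [26, 33, 43, 36, 10, 24, 37, 14]
Tree (level-order array): [26, 10, 33, None, 24, None, 43, 14, None, 36, None, None, None, None, 37]
Rule: These are nodes with exactly 1 non-null child.
Per-node child counts:
  node 26: 2 child(ren)
  node 10: 1 child(ren)
  node 24: 1 child(ren)
  node 14: 0 child(ren)
  node 33: 1 child(ren)
  node 43: 1 child(ren)
  node 36: 1 child(ren)
  node 37: 0 child(ren)
Matching nodes: [10, 24, 33, 43, 36]
Count of nodes with exactly one child: 5


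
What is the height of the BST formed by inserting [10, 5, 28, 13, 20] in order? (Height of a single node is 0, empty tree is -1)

Insertion order: [10, 5, 28, 13, 20]
Tree (level-order array): [10, 5, 28, None, None, 13, None, None, 20]
Compute height bottom-up (empty subtree = -1):
  height(5) = 1 + max(-1, -1) = 0
  height(20) = 1 + max(-1, -1) = 0
  height(13) = 1 + max(-1, 0) = 1
  height(28) = 1 + max(1, -1) = 2
  height(10) = 1 + max(0, 2) = 3
Height = 3


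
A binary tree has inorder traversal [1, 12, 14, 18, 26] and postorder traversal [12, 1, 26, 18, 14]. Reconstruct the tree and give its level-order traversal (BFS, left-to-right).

Inorder:   [1, 12, 14, 18, 26]
Postorder: [12, 1, 26, 18, 14]
Algorithm: postorder visits root last, so walk postorder right-to-left;
each value is the root of the current inorder slice — split it at that
value, recurse on the right subtree first, then the left.
Recursive splits:
  root=14; inorder splits into left=[1, 12], right=[18, 26]
  root=18; inorder splits into left=[], right=[26]
  root=26; inorder splits into left=[], right=[]
  root=1; inorder splits into left=[], right=[12]
  root=12; inorder splits into left=[], right=[]
Reconstructed level-order: [14, 1, 18, 12, 26]


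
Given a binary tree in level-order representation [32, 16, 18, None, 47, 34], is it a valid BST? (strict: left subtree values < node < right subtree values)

Level-order array: [32, 16, 18, None, 47, 34]
Validate using subtree bounds (lo, hi): at each node, require lo < value < hi,
then recurse left with hi=value and right with lo=value.
Preorder trace (stopping at first violation):
  at node 32 with bounds (-inf, +inf): OK
  at node 16 with bounds (-inf, 32): OK
  at node 47 with bounds (16, 32): VIOLATION
Node 47 violates its bound: not (16 < 47 < 32).
Result: Not a valid BST


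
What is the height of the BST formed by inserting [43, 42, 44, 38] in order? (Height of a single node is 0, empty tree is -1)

Insertion order: [43, 42, 44, 38]
Tree (level-order array): [43, 42, 44, 38]
Compute height bottom-up (empty subtree = -1):
  height(38) = 1 + max(-1, -1) = 0
  height(42) = 1 + max(0, -1) = 1
  height(44) = 1 + max(-1, -1) = 0
  height(43) = 1 + max(1, 0) = 2
Height = 2


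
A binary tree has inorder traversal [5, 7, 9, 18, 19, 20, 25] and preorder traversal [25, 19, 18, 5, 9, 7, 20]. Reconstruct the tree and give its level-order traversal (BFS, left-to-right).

Inorder:  [5, 7, 9, 18, 19, 20, 25]
Preorder: [25, 19, 18, 5, 9, 7, 20]
Algorithm: preorder visits root first, so consume preorder in order;
for each root, split the current inorder slice at that value into
left-subtree inorder and right-subtree inorder, then recurse.
Recursive splits:
  root=25; inorder splits into left=[5, 7, 9, 18, 19, 20], right=[]
  root=19; inorder splits into left=[5, 7, 9, 18], right=[20]
  root=18; inorder splits into left=[5, 7, 9], right=[]
  root=5; inorder splits into left=[], right=[7, 9]
  root=9; inorder splits into left=[7], right=[]
  root=7; inorder splits into left=[], right=[]
  root=20; inorder splits into left=[], right=[]
Reconstructed level-order: [25, 19, 18, 20, 5, 9, 7]


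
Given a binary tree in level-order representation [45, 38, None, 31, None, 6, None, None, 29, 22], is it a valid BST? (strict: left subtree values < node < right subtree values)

Level-order array: [45, 38, None, 31, None, 6, None, None, 29, 22]
Validate using subtree bounds (lo, hi): at each node, require lo < value < hi,
then recurse left with hi=value and right with lo=value.
Preorder trace (stopping at first violation):
  at node 45 with bounds (-inf, +inf): OK
  at node 38 with bounds (-inf, 45): OK
  at node 31 with bounds (-inf, 38): OK
  at node 6 with bounds (-inf, 31): OK
  at node 29 with bounds (6, 31): OK
  at node 22 with bounds (6, 29): OK
No violation found at any node.
Result: Valid BST


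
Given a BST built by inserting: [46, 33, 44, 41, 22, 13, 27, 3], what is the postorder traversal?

Tree insertion order: [46, 33, 44, 41, 22, 13, 27, 3]
Tree (level-order array): [46, 33, None, 22, 44, 13, 27, 41, None, 3]
Postorder traversal: [3, 13, 27, 22, 41, 44, 33, 46]


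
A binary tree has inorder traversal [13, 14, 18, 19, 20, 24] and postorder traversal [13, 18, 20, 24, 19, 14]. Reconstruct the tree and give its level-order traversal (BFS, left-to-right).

Inorder:   [13, 14, 18, 19, 20, 24]
Postorder: [13, 18, 20, 24, 19, 14]
Algorithm: postorder visits root last, so walk postorder right-to-left;
each value is the root of the current inorder slice — split it at that
value, recurse on the right subtree first, then the left.
Recursive splits:
  root=14; inorder splits into left=[13], right=[18, 19, 20, 24]
  root=19; inorder splits into left=[18], right=[20, 24]
  root=24; inorder splits into left=[20], right=[]
  root=20; inorder splits into left=[], right=[]
  root=18; inorder splits into left=[], right=[]
  root=13; inorder splits into left=[], right=[]
Reconstructed level-order: [14, 13, 19, 18, 24, 20]


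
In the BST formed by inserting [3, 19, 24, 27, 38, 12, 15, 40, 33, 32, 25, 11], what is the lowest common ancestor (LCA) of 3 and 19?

Tree insertion order: [3, 19, 24, 27, 38, 12, 15, 40, 33, 32, 25, 11]
Tree (level-order array): [3, None, 19, 12, 24, 11, 15, None, 27, None, None, None, None, 25, 38, None, None, 33, 40, 32]
In a BST, the LCA of p=3, q=19 is the first node v on the
root-to-leaf path with p <= v <= q (go left if both < v, right if both > v).
Walk from root:
  at 3: 3 <= 3 <= 19, this is the LCA
LCA = 3


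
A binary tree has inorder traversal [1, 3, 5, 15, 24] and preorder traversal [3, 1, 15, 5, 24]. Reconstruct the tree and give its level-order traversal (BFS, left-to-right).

Inorder:  [1, 3, 5, 15, 24]
Preorder: [3, 1, 15, 5, 24]
Algorithm: preorder visits root first, so consume preorder in order;
for each root, split the current inorder slice at that value into
left-subtree inorder and right-subtree inorder, then recurse.
Recursive splits:
  root=3; inorder splits into left=[1], right=[5, 15, 24]
  root=1; inorder splits into left=[], right=[]
  root=15; inorder splits into left=[5], right=[24]
  root=5; inorder splits into left=[], right=[]
  root=24; inorder splits into left=[], right=[]
Reconstructed level-order: [3, 1, 15, 5, 24]


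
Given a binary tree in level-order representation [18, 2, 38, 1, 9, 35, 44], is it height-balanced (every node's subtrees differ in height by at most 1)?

Tree (level-order array): [18, 2, 38, 1, 9, 35, 44]
Definition: a tree is height-balanced if, at every node, |h(left) - h(right)| <= 1 (empty subtree has height -1).
Bottom-up per-node check:
  node 1: h_left=-1, h_right=-1, diff=0 [OK], height=0
  node 9: h_left=-1, h_right=-1, diff=0 [OK], height=0
  node 2: h_left=0, h_right=0, diff=0 [OK], height=1
  node 35: h_left=-1, h_right=-1, diff=0 [OK], height=0
  node 44: h_left=-1, h_right=-1, diff=0 [OK], height=0
  node 38: h_left=0, h_right=0, diff=0 [OK], height=1
  node 18: h_left=1, h_right=1, diff=0 [OK], height=2
All nodes satisfy the balance condition.
Result: Balanced


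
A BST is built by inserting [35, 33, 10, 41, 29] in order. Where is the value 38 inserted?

Starting tree (level order): [35, 33, 41, 10, None, None, None, None, 29]
Insertion path: 35 -> 41
Result: insert 38 as left child of 41
Final tree (level order): [35, 33, 41, 10, None, 38, None, None, 29]


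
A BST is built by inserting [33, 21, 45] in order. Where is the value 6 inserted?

Starting tree (level order): [33, 21, 45]
Insertion path: 33 -> 21
Result: insert 6 as left child of 21
Final tree (level order): [33, 21, 45, 6]


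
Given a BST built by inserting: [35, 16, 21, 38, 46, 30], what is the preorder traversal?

Tree insertion order: [35, 16, 21, 38, 46, 30]
Tree (level-order array): [35, 16, 38, None, 21, None, 46, None, 30]
Preorder traversal: [35, 16, 21, 30, 38, 46]


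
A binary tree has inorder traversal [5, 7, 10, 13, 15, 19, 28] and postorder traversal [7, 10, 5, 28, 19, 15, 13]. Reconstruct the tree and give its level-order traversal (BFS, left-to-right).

Inorder:   [5, 7, 10, 13, 15, 19, 28]
Postorder: [7, 10, 5, 28, 19, 15, 13]
Algorithm: postorder visits root last, so walk postorder right-to-left;
each value is the root of the current inorder slice — split it at that
value, recurse on the right subtree first, then the left.
Recursive splits:
  root=13; inorder splits into left=[5, 7, 10], right=[15, 19, 28]
  root=15; inorder splits into left=[], right=[19, 28]
  root=19; inorder splits into left=[], right=[28]
  root=28; inorder splits into left=[], right=[]
  root=5; inorder splits into left=[], right=[7, 10]
  root=10; inorder splits into left=[7], right=[]
  root=7; inorder splits into left=[], right=[]
Reconstructed level-order: [13, 5, 15, 10, 19, 7, 28]


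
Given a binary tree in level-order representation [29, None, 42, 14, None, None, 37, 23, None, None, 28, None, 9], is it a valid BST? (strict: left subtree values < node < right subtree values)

Level-order array: [29, None, 42, 14, None, None, 37, 23, None, None, 28, None, 9]
Validate using subtree bounds (lo, hi): at each node, require lo < value < hi,
then recurse left with hi=value and right with lo=value.
Preorder trace (stopping at first violation):
  at node 29 with bounds (-inf, +inf): OK
  at node 42 with bounds (29, +inf): OK
  at node 14 with bounds (29, 42): VIOLATION
Node 14 violates its bound: not (29 < 14 < 42).
Result: Not a valid BST


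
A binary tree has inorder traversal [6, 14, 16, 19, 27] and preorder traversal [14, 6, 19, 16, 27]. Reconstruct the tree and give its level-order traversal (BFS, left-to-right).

Inorder:  [6, 14, 16, 19, 27]
Preorder: [14, 6, 19, 16, 27]
Algorithm: preorder visits root first, so consume preorder in order;
for each root, split the current inorder slice at that value into
left-subtree inorder and right-subtree inorder, then recurse.
Recursive splits:
  root=14; inorder splits into left=[6], right=[16, 19, 27]
  root=6; inorder splits into left=[], right=[]
  root=19; inorder splits into left=[16], right=[27]
  root=16; inorder splits into left=[], right=[]
  root=27; inorder splits into left=[], right=[]
Reconstructed level-order: [14, 6, 19, 16, 27]


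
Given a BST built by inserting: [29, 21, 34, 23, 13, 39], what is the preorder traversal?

Tree insertion order: [29, 21, 34, 23, 13, 39]
Tree (level-order array): [29, 21, 34, 13, 23, None, 39]
Preorder traversal: [29, 21, 13, 23, 34, 39]


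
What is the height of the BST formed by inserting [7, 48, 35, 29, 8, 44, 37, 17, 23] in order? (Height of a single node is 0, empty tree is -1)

Insertion order: [7, 48, 35, 29, 8, 44, 37, 17, 23]
Tree (level-order array): [7, None, 48, 35, None, 29, 44, 8, None, 37, None, None, 17, None, None, None, 23]
Compute height bottom-up (empty subtree = -1):
  height(23) = 1 + max(-1, -1) = 0
  height(17) = 1 + max(-1, 0) = 1
  height(8) = 1 + max(-1, 1) = 2
  height(29) = 1 + max(2, -1) = 3
  height(37) = 1 + max(-1, -1) = 0
  height(44) = 1 + max(0, -1) = 1
  height(35) = 1 + max(3, 1) = 4
  height(48) = 1 + max(4, -1) = 5
  height(7) = 1 + max(-1, 5) = 6
Height = 6


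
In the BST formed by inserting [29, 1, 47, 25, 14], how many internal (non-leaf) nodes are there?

Tree built from: [29, 1, 47, 25, 14]
Tree (level-order array): [29, 1, 47, None, 25, None, None, 14]
Rule: An internal node has at least one child.
Per-node child counts:
  node 29: 2 child(ren)
  node 1: 1 child(ren)
  node 25: 1 child(ren)
  node 14: 0 child(ren)
  node 47: 0 child(ren)
Matching nodes: [29, 1, 25]
Count of internal (non-leaf) nodes: 3


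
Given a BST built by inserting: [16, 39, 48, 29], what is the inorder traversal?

Tree insertion order: [16, 39, 48, 29]
Tree (level-order array): [16, None, 39, 29, 48]
Inorder traversal: [16, 29, 39, 48]


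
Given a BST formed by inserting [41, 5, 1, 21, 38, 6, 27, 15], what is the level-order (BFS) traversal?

Tree insertion order: [41, 5, 1, 21, 38, 6, 27, 15]
Tree (level-order array): [41, 5, None, 1, 21, None, None, 6, 38, None, 15, 27]
BFS from the root, enqueuing left then right child of each popped node:
  queue [41] -> pop 41, enqueue [5], visited so far: [41]
  queue [5] -> pop 5, enqueue [1, 21], visited so far: [41, 5]
  queue [1, 21] -> pop 1, enqueue [none], visited so far: [41, 5, 1]
  queue [21] -> pop 21, enqueue [6, 38], visited so far: [41, 5, 1, 21]
  queue [6, 38] -> pop 6, enqueue [15], visited so far: [41, 5, 1, 21, 6]
  queue [38, 15] -> pop 38, enqueue [27], visited so far: [41, 5, 1, 21, 6, 38]
  queue [15, 27] -> pop 15, enqueue [none], visited so far: [41, 5, 1, 21, 6, 38, 15]
  queue [27] -> pop 27, enqueue [none], visited so far: [41, 5, 1, 21, 6, 38, 15, 27]
Result: [41, 5, 1, 21, 6, 38, 15, 27]


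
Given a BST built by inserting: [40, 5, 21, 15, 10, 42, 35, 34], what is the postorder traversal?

Tree insertion order: [40, 5, 21, 15, 10, 42, 35, 34]
Tree (level-order array): [40, 5, 42, None, 21, None, None, 15, 35, 10, None, 34]
Postorder traversal: [10, 15, 34, 35, 21, 5, 42, 40]


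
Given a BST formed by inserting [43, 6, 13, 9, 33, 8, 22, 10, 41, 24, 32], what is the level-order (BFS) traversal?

Tree insertion order: [43, 6, 13, 9, 33, 8, 22, 10, 41, 24, 32]
Tree (level-order array): [43, 6, None, None, 13, 9, 33, 8, 10, 22, 41, None, None, None, None, None, 24, None, None, None, 32]
BFS from the root, enqueuing left then right child of each popped node:
  queue [43] -> pop 43, enqueue [6], visited so far: [43]
  queue [6] -> pop 6, enqueue [13], visited so far: [43, 6]
  queue [13] -> pop 13, enqueue [9, 33], visited so far: [43, 6, 13]
  queue [9, 33] -> pop 9, enqueue [8, 10], visited so far: [43, 6, 13, 9]
  queue [33, 8, 10] -> pop 33, enqueue [22, 41], visited so far: [43, 6, 13, 9, 33]
  queue [8, 10, 22, 41] -> pop 8, enqueue [none], visited so far: [43, 6, 13, 9, 33, 8]
  queue [10, 22, 41] -> pop 10, enqueue [none], visited so far: [43, 6, 13, 9, 33, 8, 10]
  queue [22, 41] -> pop 22, enqueue [24], visited so far: [43, 6, 13, 9, 33, 8, 10, 22]
  queue [41, 24] -> pop 41, enqueue [none], visited so far: [43, 6, 13, 9, 33, 8, 10, 22, 41]
  queue [24] -> pop 24, enqueue [32], visited so far: [43, 6, 13, 9, 33, 8, 10, 22, 41, 24]
  queue [32] -> pop 32, enqueue [none], visited so far: [43, 6, 13, 9, 33, 8, 10, 22, 41, 24, 32]
Result: [43, 6, 13, 9, 33, 8, 10, 22, 41, 24, 32]


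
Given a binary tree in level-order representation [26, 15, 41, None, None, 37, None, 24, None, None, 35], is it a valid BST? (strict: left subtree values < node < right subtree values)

Level-order array: [26, 15, 41, None, None, 37, None, 24, None, None, 35]
Validate using subtree bounds (lo, hi): at each node, require lo < value < hi,
then recurse left with hi=value and right with lo=value.
Preorder trace (stopping at first violation):
  at node 26 with bounds (-inf, +inf): OK
  at node 15 with bounds (-inf, 26): OK
  at node 41 with bounds (26, +inf): OK
  at node 37 with bounds (26, 41): OK
  at node 24 with bounds (26, 37): VIOLATION
Node 24 violates its bound: not (26 < 24 < 37).
Result: Not a valid BST


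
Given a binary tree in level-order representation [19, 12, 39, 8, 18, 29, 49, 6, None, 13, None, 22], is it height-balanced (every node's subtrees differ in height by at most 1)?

Tree (level-order array): [19, 12, 39, 8, 18, 29, 49, 6, None, 13, None, 22]
Definition: a tree is height-balanced if, at every node, |h(left) - h(right)| <= 1 (empty subtree has height -1).
Bottom-up per-node check:
  node 6: h_left=-1, h_right=-1, diff=0 [OK], height=0
  node 8: h_left=0, h_right=-1, diff=1 [OK], height=1
  node 13: h_left=-1, h_right=-1, diff=0 [OK], height=0
  node 18: h_left=0, h_right=-1, diff=1 [OK], height=1
  node 12: h_left=1, h_right=1, diff=0 [OK], height=2
  node 22: h_left=-1, h_right=-1, diff=0 [OK], height=0
  node 29: h_left=0, h_right=-1, diff=1 [OK], height=1
  node 49: h_left=-1, h_right=-1, diff=0 [OK], height=0
  node 39: h_left=1, h_right=0, diff=1 [OK], height=2
  node 19: h_left=2, h_right=2, diff=0 [OK], height=3
All nodes satisfy the balance condition.
Result: Balanced
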